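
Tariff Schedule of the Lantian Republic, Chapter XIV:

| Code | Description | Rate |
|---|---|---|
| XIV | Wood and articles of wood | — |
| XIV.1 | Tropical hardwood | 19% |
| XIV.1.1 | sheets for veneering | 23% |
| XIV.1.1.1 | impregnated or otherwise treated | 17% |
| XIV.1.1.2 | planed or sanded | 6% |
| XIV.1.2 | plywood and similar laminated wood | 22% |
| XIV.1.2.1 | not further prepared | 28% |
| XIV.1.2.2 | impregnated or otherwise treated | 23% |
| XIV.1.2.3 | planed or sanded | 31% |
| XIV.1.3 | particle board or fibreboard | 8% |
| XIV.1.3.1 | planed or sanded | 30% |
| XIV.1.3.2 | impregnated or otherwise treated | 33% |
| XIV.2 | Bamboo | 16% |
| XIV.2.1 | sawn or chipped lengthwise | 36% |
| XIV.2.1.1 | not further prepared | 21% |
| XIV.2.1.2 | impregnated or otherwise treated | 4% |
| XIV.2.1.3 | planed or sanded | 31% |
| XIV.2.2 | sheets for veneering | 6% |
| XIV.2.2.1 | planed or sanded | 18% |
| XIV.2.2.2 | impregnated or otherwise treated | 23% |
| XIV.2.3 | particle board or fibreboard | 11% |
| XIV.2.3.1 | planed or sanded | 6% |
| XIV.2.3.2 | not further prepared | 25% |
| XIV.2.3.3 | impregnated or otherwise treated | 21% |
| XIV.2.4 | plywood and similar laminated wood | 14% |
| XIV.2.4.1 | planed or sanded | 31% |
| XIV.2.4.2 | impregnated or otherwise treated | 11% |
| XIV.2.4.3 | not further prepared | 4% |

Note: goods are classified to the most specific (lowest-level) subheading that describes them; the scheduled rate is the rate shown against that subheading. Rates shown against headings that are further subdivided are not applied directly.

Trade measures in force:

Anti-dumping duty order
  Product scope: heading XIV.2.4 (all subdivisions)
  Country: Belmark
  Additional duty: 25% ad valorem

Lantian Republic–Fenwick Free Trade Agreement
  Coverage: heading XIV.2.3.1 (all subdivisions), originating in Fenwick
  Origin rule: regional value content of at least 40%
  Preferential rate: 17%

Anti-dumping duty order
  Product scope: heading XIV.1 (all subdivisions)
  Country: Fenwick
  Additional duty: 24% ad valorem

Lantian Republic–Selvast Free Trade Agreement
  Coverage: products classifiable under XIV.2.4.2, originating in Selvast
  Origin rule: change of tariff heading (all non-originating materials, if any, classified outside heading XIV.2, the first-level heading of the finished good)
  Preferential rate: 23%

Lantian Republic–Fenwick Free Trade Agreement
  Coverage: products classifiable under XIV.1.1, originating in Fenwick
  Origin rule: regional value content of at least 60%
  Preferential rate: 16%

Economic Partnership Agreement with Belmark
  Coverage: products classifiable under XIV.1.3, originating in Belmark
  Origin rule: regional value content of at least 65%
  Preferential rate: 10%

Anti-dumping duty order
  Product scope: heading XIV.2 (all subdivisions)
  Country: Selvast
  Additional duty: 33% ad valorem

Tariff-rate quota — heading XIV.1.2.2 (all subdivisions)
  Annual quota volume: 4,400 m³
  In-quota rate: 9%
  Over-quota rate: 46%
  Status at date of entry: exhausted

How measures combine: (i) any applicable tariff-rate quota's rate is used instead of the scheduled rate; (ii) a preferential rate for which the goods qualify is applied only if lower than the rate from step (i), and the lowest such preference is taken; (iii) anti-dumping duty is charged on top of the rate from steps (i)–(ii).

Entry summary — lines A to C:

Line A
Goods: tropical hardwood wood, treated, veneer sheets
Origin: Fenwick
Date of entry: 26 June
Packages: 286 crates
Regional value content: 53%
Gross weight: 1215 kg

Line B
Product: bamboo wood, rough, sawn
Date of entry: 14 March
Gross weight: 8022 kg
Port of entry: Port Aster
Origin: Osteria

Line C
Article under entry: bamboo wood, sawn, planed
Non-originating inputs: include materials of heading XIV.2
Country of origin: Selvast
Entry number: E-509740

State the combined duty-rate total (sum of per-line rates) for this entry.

126%

Line A: tropical hardwood → XIV.1; veneer sheets → XIV.1.1; treated → XIV.1.1.1. Scheduled 17%. Fenwick agreement on XIV.2.3.1: XIV.1.1.1 not covered; Fenwick agreement on XIV.1.1: RVC < 60%; anti-dumping (Fenwick, XIV.1): +24%; total 17% + 24% = 41%. → 41%.
Line B: bamboo → XIV.2; sawn → XIV.2.1; rough → XIV.2.1.1. Scheduled 21%. No special measure applies. → 21%.
Line C: bamboo → XIV.2; sawn → XIV.2.1; planed → XIV.2.1.3. Scheduled 31%. Selvast agreement on XIV.2.4.2: XIV.2.1.3 not covered; anti-dumping (Selvast, XIV.2): +33%; total 31% + 33% = 64%. → 64%.
Sum: 41% + 21% + 64% = 126%.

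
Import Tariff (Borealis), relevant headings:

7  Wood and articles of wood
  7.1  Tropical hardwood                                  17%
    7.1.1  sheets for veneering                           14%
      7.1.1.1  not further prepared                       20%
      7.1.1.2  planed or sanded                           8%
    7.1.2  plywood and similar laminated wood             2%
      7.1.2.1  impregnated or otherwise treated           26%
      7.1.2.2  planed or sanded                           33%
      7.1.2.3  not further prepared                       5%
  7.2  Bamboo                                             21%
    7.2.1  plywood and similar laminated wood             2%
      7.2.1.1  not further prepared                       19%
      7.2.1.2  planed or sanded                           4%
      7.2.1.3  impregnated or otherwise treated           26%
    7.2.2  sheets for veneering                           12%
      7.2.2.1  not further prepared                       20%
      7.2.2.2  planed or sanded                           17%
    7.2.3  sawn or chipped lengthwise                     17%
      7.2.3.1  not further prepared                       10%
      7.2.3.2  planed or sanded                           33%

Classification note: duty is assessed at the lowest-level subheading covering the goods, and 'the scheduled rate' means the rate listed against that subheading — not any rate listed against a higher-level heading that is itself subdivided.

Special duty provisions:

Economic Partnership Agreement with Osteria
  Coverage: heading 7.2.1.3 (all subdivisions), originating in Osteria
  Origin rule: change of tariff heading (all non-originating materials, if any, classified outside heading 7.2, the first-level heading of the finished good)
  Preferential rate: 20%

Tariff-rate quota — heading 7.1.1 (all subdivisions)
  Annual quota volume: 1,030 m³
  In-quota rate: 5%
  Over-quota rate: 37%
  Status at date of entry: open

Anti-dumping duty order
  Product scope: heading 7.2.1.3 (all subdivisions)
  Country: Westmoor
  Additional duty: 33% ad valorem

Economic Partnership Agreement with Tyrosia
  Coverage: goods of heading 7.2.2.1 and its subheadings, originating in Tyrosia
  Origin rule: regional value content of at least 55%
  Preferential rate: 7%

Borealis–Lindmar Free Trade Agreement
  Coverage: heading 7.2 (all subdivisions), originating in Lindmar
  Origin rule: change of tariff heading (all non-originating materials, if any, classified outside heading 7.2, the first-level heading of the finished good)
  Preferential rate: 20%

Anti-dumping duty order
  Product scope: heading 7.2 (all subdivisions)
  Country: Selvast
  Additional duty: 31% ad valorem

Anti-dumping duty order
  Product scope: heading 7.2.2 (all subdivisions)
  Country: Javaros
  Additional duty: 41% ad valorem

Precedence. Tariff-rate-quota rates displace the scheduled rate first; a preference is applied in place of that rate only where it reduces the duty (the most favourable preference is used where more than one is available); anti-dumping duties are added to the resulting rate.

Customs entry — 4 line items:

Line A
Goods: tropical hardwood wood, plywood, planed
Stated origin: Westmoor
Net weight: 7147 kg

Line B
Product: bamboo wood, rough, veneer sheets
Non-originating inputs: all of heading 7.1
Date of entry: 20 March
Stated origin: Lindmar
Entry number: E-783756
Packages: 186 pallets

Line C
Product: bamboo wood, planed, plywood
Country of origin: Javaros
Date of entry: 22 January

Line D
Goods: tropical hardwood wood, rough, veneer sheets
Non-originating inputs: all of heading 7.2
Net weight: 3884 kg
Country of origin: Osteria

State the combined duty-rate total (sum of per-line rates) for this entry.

62%

Line A: tropical hardwood → 7.1; plywood → 7.1.2; planed → 7.1.2.2. Scheduled 33%. No special measure applies. → 33%.
Line B: bamboo → 7.2; veneer sheets → 7.2.2; rough → 7.2.2.1. Scheduled 20%. Lindmar agreement on 7.2: CTH met → 20% available; preference 20% not lower than 20% → no reduction. → 20%.
Line C: bamboo → 7.2; plywood → 7.2.1; planed → 7.2.1.2. Scheduled 4%. No special measure applies. → 4%.
Line D: tropical hardwood → 7.1; veneer sheets → 7.1.1; rough → 7.1.1.1. Scheduled 20%. quota on 7.1.1 open → in-quota 5%; Osteria agreement on 7.2.1.3: 7.1.1.1 not covered. → 5%.
Sum: 33% + 20% + 4% + 5% = 62%.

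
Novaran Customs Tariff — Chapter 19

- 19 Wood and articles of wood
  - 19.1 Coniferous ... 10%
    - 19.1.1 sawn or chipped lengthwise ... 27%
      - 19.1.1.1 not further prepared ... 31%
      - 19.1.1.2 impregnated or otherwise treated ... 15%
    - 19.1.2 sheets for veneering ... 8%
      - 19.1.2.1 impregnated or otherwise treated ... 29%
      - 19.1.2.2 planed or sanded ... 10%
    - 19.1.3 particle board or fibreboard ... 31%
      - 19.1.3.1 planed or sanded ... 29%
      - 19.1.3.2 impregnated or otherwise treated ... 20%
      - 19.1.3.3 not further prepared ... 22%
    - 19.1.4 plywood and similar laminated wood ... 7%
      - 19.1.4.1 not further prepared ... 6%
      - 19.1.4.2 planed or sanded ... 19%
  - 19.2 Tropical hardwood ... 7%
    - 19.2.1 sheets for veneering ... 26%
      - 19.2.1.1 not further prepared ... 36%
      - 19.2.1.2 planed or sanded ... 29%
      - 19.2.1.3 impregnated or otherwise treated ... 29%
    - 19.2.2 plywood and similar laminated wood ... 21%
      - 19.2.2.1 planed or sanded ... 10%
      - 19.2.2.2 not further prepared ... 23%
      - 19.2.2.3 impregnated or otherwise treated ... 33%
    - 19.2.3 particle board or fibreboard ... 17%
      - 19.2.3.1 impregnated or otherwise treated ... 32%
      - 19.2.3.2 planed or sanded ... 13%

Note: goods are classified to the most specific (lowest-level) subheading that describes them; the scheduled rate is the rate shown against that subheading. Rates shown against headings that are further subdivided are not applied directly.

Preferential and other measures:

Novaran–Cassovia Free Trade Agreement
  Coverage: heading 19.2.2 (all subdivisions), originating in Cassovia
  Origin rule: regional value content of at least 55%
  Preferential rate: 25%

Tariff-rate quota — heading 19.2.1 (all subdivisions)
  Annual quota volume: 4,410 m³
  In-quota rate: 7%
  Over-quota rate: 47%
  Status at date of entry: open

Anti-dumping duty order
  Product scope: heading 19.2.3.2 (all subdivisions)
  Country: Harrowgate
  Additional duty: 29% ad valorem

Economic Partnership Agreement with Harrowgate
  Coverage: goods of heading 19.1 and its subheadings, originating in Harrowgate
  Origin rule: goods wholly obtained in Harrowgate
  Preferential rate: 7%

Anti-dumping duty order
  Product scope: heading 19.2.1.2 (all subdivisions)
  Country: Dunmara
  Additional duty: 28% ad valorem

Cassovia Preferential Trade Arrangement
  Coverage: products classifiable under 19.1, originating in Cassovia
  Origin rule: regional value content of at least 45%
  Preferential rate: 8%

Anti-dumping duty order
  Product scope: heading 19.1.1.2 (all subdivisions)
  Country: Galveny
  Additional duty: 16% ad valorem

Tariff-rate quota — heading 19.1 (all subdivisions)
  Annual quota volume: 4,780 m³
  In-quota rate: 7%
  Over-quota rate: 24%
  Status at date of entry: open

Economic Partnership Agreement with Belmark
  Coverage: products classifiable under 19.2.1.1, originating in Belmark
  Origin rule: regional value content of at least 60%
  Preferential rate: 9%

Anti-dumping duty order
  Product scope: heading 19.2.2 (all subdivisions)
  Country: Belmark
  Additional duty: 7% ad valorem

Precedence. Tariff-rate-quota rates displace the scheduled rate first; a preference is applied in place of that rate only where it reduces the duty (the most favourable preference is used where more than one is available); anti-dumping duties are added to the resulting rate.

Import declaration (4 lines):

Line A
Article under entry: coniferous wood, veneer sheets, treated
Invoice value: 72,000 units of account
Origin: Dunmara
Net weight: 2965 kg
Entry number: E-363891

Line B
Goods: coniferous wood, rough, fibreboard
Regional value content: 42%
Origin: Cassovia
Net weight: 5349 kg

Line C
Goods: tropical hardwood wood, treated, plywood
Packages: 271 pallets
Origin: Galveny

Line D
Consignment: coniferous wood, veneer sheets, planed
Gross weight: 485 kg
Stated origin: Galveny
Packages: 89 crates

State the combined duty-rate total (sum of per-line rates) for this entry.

Line A: coniferous → 19.1; veneer sheets → 19.1.2; treated → 19.1.2.1. Scheduled 29%. quota on 19.1 open → in-quota 7%. → 7%.
Line B: coniferous → 19.1; fibreboard → 19.1.3; rough → 19.1.3.3. Scheduled 22%. quota on 19.1 open → in-quota 7%; Cassovia agreement on 19.2.2: 19.1.3.3 not covered; Cassovia agreement on 19.1: RVC < 45%. → 7%.
Line C: tropical hardwood → 19.2; plywood → 19.2.2; treated → 19.2.2.3. Scheduled 33%. No special measure applies. → 33%.
Line D: coniferous → 19.1; veneer sheets → 19.1.2; planed → 19.1.2.2. Scheduled 10%. quota on 19.1 open → in-quota 7%. → 7%.
Sum: 7% + 7% + 33% + 7% = 54%.

54%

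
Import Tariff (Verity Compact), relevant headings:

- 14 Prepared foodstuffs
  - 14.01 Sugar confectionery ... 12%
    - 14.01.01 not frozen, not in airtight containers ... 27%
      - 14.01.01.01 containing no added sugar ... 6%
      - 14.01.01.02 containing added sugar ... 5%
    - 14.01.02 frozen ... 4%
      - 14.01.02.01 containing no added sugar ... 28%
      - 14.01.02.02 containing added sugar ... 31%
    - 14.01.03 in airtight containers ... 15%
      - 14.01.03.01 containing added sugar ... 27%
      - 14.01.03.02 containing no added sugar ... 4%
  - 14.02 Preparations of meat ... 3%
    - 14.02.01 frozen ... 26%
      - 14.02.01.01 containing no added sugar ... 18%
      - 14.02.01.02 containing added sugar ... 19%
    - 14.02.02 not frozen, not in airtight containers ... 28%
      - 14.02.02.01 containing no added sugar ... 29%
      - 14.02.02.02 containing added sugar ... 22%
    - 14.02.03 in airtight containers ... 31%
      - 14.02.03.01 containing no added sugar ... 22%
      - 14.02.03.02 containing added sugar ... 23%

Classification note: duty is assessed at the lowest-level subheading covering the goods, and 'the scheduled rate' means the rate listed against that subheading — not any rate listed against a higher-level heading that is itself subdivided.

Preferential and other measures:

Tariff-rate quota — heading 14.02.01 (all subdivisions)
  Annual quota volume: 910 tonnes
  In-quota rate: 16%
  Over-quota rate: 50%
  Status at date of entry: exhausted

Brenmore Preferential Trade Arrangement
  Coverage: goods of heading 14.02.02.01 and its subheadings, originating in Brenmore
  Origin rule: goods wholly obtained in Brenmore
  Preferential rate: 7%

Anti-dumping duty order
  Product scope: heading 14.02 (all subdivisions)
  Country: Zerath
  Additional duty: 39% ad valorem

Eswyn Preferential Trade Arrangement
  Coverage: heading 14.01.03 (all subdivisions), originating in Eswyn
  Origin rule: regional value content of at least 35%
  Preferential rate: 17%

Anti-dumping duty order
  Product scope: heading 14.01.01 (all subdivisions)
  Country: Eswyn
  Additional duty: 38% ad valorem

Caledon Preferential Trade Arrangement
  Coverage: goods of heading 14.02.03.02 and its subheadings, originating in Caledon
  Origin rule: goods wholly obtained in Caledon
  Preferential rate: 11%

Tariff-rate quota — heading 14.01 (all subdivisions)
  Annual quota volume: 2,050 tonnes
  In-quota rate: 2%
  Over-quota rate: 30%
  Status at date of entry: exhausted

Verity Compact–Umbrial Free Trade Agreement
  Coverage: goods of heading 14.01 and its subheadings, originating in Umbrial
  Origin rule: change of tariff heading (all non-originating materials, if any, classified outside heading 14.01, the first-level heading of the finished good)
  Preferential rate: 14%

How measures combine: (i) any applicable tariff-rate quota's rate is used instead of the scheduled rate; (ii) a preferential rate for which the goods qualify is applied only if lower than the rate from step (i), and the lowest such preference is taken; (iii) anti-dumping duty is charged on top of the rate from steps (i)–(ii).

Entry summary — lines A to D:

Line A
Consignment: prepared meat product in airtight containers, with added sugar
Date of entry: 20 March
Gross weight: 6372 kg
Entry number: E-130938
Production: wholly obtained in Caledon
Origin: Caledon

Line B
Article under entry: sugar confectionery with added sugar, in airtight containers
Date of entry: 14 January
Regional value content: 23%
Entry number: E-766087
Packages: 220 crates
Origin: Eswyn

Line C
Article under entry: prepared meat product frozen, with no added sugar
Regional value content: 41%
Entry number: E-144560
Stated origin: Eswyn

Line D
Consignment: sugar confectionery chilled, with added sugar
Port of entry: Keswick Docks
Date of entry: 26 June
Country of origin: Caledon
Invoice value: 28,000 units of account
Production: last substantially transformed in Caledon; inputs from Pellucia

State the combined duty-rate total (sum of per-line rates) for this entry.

Line A: prepared meat product → 14.02; in airtight containers → 14.02.03; with added sugar → 14.02.03.02. Scheduled 23%. Caledon agreement on 14.02.03.02: wholly obtained → 11% available; preferential 11%. → 11%.
Line B: sugar confectionery → 14.01; in airtight containers → 14.01.03; with added sugar → 14.01.03.01. Scheduled 27%. quota on 14.01 exhausted → over-quota 30%; Eswyn agreement on 14.01.03: RVC < 35%. → 30%.
Line C: prepared meat product → 14.02; frozen → 14.02.01; with no added sugar → 14.02.01.01. Scheduled 18%. quota on 14.02.01 exhausted → over-quota 50%; Eswyn agreement on 14.01.03: 14.02.01.01 not covered. → 50%.
Line D: sugar confectionery → 14.01; chilled → 14.01.01; with added sugar → 14.01.01.02. Scheduled 5%. quota on 14.01 exhausted → over-quota 30%; Caledon agreement on 14.02.03.02: 14.01.01.02 not covered. → 30%.
Sum: 11% + 30% + 50% + 30% = 121%.

121%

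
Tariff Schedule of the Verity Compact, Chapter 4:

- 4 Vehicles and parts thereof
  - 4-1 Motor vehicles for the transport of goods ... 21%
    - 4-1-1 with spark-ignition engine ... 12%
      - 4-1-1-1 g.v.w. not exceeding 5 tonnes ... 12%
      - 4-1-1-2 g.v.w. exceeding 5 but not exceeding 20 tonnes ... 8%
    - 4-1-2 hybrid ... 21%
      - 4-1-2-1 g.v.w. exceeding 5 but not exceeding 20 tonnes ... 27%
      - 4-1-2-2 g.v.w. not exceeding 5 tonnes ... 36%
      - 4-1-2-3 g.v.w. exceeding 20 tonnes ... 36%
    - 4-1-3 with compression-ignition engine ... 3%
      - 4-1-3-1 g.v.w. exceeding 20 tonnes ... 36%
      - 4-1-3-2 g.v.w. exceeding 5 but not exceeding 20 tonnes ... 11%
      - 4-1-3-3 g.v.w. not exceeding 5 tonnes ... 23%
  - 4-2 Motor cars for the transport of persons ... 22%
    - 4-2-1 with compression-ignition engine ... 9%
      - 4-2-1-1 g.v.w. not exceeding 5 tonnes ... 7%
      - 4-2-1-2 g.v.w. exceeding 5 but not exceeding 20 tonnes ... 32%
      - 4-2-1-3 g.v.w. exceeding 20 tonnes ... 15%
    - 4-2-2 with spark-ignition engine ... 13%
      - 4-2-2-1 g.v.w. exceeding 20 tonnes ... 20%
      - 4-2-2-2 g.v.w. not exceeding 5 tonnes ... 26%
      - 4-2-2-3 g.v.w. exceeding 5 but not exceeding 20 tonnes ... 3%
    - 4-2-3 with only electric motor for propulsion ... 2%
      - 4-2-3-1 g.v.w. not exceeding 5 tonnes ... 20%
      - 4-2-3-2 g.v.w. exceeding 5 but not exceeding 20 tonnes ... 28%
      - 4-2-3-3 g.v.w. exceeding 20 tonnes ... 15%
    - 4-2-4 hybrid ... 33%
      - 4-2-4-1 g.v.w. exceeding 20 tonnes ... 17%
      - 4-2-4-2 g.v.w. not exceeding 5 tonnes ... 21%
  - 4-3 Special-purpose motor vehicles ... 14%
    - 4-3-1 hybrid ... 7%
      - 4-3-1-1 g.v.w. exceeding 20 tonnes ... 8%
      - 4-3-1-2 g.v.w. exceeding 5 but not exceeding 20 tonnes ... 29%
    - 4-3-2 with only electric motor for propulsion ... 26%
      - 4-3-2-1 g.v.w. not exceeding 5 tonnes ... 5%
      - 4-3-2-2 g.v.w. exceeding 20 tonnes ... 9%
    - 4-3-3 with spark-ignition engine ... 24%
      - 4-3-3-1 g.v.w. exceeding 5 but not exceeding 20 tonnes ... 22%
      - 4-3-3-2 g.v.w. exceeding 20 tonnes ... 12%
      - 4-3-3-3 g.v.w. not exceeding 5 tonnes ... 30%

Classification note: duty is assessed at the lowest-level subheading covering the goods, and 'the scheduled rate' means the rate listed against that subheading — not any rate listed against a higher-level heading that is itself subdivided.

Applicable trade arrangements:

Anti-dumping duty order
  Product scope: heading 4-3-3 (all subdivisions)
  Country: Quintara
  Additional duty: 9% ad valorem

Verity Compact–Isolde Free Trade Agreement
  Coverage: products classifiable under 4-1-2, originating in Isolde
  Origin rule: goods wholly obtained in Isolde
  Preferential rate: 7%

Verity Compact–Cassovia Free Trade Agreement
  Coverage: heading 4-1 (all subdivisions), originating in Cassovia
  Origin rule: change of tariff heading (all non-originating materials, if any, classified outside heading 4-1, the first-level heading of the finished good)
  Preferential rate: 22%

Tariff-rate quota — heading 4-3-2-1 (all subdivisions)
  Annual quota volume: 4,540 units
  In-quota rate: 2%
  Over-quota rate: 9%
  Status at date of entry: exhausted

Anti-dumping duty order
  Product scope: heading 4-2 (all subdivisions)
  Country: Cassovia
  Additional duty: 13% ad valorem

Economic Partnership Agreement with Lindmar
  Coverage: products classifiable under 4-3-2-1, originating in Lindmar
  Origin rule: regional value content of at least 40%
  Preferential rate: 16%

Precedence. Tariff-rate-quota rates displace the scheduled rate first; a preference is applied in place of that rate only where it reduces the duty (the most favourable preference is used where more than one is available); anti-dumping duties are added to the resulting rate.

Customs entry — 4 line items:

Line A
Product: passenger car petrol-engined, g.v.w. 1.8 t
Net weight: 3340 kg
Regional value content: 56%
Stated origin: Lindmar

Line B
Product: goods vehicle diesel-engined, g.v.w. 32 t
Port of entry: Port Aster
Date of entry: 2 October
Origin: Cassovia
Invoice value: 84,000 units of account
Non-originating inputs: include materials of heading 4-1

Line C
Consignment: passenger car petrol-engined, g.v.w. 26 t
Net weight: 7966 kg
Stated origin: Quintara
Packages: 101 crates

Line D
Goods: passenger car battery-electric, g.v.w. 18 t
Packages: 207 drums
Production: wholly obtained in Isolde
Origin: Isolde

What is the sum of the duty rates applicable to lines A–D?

110%

Line A: passenger car → 4-2; petrol-engined → 4-2-2; g.v.w. 1.8 t → 4-2-2-2. Scheduled 26%. Lindmar agreement on 4-3-2-1: 4-2-2-2 not covered. → 26%.
Line B: goods vehicle → 4-1; diesel-engined → 4-1-3; g.v.w. 32 t → 4-1-3-1. Scheduled 36%. Cassovia agreement on 4-1: CTH not met. → 36%.
Line C: passenger car → 4-2; petrol-engined → 4-2-2; g.v.w. 26 t → 4-2-2-1. Scheduled 20%. No special measure applies. → 20%.
Line D: passenger car → 4-2; battery-electric → 4-2-3; g.v.w. 18 t → 4-2-3-2. Scheduled 28%. Isolde agreement on 4-1-2: 4-2-3-2 not covered. → 28%.
Sum: 26% + 36% + 20% + 28% = 110%.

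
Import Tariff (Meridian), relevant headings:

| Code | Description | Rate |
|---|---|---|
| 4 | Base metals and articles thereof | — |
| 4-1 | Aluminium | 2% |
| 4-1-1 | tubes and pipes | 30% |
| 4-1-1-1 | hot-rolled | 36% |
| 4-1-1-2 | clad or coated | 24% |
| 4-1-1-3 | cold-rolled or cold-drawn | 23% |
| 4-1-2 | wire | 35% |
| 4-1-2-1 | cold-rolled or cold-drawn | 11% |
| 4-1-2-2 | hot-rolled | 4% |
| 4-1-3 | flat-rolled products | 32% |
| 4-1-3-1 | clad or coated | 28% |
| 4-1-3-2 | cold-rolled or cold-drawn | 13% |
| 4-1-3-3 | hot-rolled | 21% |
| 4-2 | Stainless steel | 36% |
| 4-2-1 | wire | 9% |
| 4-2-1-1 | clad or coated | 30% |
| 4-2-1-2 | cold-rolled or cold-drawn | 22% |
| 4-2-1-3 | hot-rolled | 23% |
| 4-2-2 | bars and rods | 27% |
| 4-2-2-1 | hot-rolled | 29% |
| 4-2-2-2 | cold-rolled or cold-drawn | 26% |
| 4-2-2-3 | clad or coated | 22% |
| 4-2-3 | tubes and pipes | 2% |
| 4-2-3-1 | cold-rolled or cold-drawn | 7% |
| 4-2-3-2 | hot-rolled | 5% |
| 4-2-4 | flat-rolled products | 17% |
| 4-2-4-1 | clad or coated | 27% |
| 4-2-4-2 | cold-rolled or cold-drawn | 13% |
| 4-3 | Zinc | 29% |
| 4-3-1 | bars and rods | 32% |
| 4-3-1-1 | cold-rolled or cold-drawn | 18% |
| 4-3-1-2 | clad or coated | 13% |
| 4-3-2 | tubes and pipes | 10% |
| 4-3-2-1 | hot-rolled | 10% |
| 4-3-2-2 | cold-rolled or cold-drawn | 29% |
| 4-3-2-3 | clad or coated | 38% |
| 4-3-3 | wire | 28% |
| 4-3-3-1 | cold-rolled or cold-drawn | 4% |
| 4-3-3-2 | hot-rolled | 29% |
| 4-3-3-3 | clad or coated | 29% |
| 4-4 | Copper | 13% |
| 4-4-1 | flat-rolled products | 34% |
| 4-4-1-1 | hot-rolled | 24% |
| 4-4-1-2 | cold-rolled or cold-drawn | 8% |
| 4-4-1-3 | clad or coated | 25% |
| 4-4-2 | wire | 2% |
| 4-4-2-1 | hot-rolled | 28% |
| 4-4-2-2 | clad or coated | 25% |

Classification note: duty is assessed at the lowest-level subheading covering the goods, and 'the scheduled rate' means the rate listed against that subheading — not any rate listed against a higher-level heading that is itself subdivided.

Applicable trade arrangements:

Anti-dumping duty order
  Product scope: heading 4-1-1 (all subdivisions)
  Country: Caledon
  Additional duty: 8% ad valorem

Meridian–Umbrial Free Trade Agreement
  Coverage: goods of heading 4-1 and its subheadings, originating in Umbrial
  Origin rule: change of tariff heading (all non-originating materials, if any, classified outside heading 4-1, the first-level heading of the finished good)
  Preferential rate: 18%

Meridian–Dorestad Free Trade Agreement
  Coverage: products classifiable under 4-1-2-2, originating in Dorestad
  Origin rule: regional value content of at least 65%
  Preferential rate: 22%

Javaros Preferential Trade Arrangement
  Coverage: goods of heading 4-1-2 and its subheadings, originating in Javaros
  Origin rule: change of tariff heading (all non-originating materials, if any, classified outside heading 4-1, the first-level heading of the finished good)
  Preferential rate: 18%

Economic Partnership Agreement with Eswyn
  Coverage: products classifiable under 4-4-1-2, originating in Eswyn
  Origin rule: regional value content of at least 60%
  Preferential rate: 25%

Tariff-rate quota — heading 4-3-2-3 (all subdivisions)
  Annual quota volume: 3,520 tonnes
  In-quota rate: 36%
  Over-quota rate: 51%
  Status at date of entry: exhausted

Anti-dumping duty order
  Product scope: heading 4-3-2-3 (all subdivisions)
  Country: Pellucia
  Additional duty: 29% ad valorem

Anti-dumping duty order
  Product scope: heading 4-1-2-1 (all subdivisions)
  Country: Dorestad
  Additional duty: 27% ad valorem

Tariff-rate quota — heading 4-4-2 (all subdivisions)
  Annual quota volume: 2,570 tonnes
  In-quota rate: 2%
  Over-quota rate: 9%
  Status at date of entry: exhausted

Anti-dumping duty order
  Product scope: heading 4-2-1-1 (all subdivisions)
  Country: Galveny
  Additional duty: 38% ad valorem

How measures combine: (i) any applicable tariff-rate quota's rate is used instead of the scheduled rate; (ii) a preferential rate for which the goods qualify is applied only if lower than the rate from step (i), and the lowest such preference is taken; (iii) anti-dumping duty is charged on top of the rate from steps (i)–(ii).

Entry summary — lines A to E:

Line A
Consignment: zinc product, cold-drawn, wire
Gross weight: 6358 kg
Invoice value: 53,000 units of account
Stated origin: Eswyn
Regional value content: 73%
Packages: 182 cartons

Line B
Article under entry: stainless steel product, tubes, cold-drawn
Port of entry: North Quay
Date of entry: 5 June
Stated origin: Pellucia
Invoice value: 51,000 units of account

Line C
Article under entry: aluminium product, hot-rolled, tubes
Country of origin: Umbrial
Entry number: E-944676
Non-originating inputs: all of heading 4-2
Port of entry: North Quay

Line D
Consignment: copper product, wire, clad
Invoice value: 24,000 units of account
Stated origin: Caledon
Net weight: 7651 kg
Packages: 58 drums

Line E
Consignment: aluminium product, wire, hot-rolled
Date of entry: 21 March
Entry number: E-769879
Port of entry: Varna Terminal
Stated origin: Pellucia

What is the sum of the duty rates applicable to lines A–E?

Line A: zinc → 4-3; wire → 4-3-3; cold-drawn → 4-3-3-1. Scheduled 4%. Eswyn agreement on 4-4-1-2: 4-3-3-1 not covered. → 4%.
Line B: stainless steel → 4-2; tubes → 4-2-3; cold-drawn → 4-2-3-1. Scheduled 7%. No special measure applies. → 7%.
Line C: aluminium → 4-1; tubes → 4-1-1; hot-rolled → 4-1-1-1. Scheduled 36%. Umbrial agreement on 4-1: CTH met → 18% available; preferential 18%. → 18%.
Line D: copper → 4-4; wire → 4-4-2; clad → 4-4-2-2. Scheduled 25%. quota on 4-4-2 exhausted → over-quota 9%. → 9%.
Line E: aluminium → 4-1; wire → 4-1-2; hot-rolled → 4-1-2-2. Scheduled 4%. No special measure applies. → 4%.
Sum: 4% + 7% + 18% + 9% + 4% = 42%.

42%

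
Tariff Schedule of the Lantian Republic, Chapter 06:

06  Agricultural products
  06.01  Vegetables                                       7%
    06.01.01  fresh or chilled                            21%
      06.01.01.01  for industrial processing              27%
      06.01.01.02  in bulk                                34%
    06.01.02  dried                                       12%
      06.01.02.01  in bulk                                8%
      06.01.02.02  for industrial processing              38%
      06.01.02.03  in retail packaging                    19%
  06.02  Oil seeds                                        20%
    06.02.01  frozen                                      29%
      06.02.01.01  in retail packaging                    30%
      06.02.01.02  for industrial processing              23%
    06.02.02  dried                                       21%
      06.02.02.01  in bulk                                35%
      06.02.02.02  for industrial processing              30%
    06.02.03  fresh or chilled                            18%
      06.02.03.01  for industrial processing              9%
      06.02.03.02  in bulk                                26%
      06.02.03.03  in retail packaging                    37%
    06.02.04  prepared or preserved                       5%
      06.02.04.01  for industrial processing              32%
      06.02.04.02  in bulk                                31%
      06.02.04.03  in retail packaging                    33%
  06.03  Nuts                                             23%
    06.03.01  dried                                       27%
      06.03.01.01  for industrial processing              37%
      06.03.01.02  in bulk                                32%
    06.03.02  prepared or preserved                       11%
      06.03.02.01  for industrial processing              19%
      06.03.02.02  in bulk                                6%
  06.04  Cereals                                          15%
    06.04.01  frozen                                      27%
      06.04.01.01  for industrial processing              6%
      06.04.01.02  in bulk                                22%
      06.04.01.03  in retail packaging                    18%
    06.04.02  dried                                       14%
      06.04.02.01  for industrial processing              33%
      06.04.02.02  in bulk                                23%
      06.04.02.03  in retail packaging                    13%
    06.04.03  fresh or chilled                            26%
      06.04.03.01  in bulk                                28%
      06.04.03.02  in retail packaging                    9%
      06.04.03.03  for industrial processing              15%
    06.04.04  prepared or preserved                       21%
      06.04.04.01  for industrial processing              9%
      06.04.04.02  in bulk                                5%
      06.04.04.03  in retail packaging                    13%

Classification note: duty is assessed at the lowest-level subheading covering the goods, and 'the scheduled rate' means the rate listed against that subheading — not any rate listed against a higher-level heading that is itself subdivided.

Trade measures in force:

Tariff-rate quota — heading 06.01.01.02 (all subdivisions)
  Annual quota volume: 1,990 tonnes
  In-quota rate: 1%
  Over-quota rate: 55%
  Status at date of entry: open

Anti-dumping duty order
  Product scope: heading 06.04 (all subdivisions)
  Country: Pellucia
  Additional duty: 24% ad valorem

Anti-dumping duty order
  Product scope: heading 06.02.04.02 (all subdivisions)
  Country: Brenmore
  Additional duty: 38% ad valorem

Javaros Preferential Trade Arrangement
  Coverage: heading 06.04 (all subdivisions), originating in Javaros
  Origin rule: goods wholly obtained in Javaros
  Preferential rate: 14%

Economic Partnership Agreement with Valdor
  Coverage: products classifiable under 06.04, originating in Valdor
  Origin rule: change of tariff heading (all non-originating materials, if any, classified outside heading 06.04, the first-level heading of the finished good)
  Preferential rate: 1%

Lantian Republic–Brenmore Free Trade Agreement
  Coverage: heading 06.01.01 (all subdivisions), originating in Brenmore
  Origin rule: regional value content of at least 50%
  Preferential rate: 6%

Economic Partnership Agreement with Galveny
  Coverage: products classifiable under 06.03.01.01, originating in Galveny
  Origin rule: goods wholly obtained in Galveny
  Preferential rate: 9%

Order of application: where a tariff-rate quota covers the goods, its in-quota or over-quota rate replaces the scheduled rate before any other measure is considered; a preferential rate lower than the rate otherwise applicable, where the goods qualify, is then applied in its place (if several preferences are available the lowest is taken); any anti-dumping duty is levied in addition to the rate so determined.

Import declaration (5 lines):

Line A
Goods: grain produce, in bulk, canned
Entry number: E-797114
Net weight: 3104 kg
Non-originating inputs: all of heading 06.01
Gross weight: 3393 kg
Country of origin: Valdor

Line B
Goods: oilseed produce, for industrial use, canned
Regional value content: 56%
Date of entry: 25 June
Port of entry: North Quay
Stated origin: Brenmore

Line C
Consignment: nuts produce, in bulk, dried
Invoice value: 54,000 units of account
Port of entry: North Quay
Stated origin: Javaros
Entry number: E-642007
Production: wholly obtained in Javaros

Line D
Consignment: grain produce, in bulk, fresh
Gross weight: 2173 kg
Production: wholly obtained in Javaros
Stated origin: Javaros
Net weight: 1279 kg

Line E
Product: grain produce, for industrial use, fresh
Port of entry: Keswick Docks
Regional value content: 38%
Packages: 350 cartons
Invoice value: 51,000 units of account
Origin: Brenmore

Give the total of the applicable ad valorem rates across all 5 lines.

94%

Line A: grain → 06.04; canned → 06.04.04; in bulk → 06.04.04.02. Scheduled 5%. Valdor agreement on 06.04: CTH met → 1% available; preferential 1%. → 1%.
Line B: oilseed → 06.02; canned → 06.02.04; for industrial use → 06.02.04.01. Scheduled 32%. Brenmore agreement on 06.01.01: 06.02.04.01 not covered. → 32%.
Line C: nuts → 06.03; dried → 06.03.01; in bulk → 06.03.01.02. Scheduled 32%. Javaros agreement on 06.04: 06.03.01.02 not covered. → 32%.
Line D: grain → 06.04; fresh → 06.04.03; in bulk → 06.04.03.01. Scheduled 28%. Javaros agreement on 06.04: wholly obtained → 14% available; preferential 14%. → 14%.
Line E: grain → 06.04; fresh → 06.04.03; for industrial use → 06.04.03.03. Scheduled 15%. Brenmore agreement on 06.01.01: 06.04.03.03 not covered. → 15%.
Sum: 1% + 32% + 32% + 14% + 15% = 94%.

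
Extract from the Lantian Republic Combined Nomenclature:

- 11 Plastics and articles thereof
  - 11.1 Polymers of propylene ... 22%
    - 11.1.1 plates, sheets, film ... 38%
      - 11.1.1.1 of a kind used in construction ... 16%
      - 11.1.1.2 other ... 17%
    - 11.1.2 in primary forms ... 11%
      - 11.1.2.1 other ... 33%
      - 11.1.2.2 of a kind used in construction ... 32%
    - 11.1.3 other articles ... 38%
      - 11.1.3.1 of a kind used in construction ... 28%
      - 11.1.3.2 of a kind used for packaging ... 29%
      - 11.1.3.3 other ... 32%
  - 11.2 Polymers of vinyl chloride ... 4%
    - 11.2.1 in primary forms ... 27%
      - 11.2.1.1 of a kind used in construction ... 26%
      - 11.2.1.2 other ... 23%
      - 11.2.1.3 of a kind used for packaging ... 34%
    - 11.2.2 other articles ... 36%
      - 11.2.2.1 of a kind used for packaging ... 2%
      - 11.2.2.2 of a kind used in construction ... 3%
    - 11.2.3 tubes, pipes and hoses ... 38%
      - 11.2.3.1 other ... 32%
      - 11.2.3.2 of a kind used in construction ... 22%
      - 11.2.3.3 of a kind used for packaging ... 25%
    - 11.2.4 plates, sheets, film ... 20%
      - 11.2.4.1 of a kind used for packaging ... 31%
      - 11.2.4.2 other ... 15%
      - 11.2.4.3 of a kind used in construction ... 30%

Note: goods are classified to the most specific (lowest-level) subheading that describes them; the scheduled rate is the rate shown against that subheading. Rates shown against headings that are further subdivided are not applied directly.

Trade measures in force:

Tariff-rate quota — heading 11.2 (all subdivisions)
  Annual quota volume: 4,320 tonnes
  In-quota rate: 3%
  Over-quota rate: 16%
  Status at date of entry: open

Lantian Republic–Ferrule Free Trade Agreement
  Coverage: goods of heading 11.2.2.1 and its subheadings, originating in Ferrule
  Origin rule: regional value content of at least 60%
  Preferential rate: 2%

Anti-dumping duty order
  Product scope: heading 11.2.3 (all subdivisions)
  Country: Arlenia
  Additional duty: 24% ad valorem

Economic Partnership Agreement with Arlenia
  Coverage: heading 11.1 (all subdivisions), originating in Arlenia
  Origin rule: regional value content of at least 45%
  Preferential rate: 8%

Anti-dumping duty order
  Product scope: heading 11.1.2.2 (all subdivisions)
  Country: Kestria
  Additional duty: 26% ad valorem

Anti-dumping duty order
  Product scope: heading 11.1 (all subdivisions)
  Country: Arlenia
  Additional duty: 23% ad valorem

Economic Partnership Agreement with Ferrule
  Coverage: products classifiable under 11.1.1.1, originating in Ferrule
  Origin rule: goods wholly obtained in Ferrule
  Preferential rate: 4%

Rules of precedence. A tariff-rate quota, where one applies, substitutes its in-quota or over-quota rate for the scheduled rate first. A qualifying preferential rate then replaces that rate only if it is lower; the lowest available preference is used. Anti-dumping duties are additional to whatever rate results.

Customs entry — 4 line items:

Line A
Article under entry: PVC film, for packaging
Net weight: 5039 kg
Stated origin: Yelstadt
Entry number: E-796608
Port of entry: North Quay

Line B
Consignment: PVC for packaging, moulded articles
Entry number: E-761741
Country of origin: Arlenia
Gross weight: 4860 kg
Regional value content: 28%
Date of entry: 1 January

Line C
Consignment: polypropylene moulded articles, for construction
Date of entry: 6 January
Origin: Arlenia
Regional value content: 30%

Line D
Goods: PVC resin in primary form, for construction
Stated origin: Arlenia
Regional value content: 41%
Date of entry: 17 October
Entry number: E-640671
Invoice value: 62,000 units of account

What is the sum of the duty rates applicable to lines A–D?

Line A: PVC → 11.2; film → 11.2.4; for packaging → 11.2.4.1. Scheduled 31%. quota on 11.2 open → in-quota 3%. → 3%.
Line B: PVC → 11.2; moulded articles → 11.2.2; for packaging → 11.2.2.1. Scheduled 2%. quota on 11.2 open → in-quota 3%; Arlenia agreement on 11.1: 11.2.2.1 not covered. → 3%.
Line C: polypropylene → 11.1; moulded articles → 11.1.3; for construction → 11.1.3.1. Scheduled 28%. Arlenia agreement on 11.1: RVC < 45%; anti-dumping (Arlenia, 11.1): +23%; total 28% + 23% = 51%. → 51%.
Line D: PVC → 11.2; resin in primary form → 11.2.1; for construction → 11.2.1.1. Scheduled 26%. quota on 11.2 open → in-quota 3%; Arlenia agreement on 11.1: 11.2.1.1 not covered. → 3%.
Sum: 3% + 3% + 51% + 3% = 60%.

60%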